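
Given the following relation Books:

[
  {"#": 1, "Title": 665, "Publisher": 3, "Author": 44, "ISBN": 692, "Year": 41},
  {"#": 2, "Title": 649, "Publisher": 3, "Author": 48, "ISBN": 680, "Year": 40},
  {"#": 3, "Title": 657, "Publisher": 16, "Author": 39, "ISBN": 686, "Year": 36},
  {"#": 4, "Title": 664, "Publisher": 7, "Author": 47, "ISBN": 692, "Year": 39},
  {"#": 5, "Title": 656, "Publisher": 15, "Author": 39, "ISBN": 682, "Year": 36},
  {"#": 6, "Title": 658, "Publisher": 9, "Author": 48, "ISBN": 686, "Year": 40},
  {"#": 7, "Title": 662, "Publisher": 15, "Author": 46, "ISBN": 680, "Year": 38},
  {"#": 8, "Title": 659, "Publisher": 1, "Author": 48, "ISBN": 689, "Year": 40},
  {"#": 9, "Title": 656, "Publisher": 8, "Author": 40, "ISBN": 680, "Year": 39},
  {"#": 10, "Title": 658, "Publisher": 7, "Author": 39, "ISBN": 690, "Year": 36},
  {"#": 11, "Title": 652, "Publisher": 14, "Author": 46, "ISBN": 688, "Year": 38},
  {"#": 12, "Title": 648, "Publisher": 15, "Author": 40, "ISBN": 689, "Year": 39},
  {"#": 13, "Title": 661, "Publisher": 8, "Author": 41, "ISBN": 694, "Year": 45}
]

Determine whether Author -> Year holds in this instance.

Author=44: row 1 → Year = 41 ✓
Author=48: rows 2, 6, 8 → Year = 40, 40, 40 ✓
Author=39: rows 3, 5, 10 → Year = 36, 36, 36 ✓
Author=47: row 4 → Year = 39 ✓
Author=46: rows 7, 11 → Year = 38, 38 ✓
Author=40: rows 9, 12 → Year = 39, 39 ✓
Author=41: row 13 → Year = 45 ✓
Every Author value is associated with a single Year value, so Author -> Year holds.

Yes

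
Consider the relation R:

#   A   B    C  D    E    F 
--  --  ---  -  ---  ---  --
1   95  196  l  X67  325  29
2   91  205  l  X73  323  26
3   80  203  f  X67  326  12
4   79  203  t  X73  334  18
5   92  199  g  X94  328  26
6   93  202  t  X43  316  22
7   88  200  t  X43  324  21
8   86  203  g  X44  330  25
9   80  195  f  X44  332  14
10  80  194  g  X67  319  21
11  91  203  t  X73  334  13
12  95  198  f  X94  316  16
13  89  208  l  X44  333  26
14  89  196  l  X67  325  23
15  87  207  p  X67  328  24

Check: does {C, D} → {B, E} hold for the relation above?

(C=l, D=X67): rows 1, 14 → {B,E} = (196, 325), (196, 325) ✓
(C=l, D=X73): row 2 → {B,E} = (205, 323) ✓
(C=f, D=X67): row 3 → {B,E} = (203, 326) ✓
(C=t, D=X73): rows 4, 11 → {B,E} = (203, 334), (203, 334) ✓
(C=g, D=X94): row 5 → {B,E} = (199, 328) ✓
(C=t, D=X43): rows 6, 7 → {B,E} takes values {(202, 316), (200, 324)} — violation
(C=g, D=X44): row 8 → {B,E} = (203, 330) ✓
(C=f, D=X44): row 9 → {B,E} = (195, 332) ✓
(C=g, D=X67): row 10 → {B,E} = (194, 319) ✓
(C=f, D=X94): row 12 → {B,E} = (198, 316) ✓
(C=l, D=X44): row 13 → {B,E} = (208, 333) ✓
(C=p, D=X67): row 15 → {B,E} = (207, 328) ✓
Two rows agree on {C, D} but differ on {B, E}, so {C, D} → {B, E} does not hold.

No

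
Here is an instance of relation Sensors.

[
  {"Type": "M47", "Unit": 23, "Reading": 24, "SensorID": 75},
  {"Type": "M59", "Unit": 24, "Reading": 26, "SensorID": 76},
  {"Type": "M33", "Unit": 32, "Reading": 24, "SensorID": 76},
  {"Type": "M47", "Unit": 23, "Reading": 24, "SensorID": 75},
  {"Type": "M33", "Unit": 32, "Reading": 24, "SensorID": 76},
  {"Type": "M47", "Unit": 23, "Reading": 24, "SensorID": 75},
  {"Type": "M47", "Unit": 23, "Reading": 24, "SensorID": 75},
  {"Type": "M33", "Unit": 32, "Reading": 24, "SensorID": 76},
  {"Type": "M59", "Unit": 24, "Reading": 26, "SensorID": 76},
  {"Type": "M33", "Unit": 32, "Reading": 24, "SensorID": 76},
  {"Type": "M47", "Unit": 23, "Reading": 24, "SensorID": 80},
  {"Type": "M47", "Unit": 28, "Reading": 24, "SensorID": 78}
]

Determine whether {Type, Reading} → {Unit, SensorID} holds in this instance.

No

(Type=M47, Reading=24): 6 rows → {Unit,SensorID} takes values {(23, 75), (23, 80), (28, 78)} — violation
(Type=M59, Reading=26): 2 rows → {Unit,SensorID} = (24, 76), (24, 76) ✓
(Type=M33, Reading=24): 4 rows → {Unit,SensorID} = (32, 76), (32, 76), (32, 76), (32, 76) ✓
Two rows agree on {Type, Reading} but differ on {Unit, SensorID}, so {Type, Reading} → {Unit, SensorID} does not hold.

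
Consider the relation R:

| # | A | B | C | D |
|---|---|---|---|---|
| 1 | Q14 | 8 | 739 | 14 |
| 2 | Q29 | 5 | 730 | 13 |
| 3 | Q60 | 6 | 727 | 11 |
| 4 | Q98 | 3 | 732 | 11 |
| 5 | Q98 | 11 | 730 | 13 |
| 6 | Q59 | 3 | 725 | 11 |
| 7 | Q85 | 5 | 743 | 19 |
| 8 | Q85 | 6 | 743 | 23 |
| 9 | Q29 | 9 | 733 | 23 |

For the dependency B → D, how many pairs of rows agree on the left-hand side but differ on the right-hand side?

B=5: violating pairs (2,7) — 1 pair.
B=6: violating pairs (3,8) — 1 pair.
B=3: all 2 rows agree on D — 0 pairs.

2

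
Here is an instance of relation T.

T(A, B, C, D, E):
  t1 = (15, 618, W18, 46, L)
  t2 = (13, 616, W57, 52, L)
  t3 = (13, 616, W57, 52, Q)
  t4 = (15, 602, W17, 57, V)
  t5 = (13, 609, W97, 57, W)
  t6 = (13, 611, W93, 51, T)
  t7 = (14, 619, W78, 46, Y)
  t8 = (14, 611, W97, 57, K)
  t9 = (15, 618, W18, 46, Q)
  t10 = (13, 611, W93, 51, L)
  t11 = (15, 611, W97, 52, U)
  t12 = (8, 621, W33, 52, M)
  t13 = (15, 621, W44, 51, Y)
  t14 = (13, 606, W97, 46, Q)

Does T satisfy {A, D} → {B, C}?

Yes

(A=15, D=46): rows 1, 9 → {B,C} = (618, W18), (618, W18) ✓
(A=13, D=52): rows 2, 3 → {B,C} = (616, W57), (616, W57) ✓
(A=15, D=57): row 4 → {B,C} = (602, W17) ✓
(A=13, D=57): row 5 → {B,C} = (609, W97) ✓
(A=13, D=51): rows 6, 10 → {B,C} = (611, W93), (611, W93) ✓
(A=14, D=46): row 7 → {B,C} = (619, W78) ✓
(A=14, D=57): row 8 → {B,C} = (611, W97) ✓
(A=15, D=52): row 11 → {B,C} = (611, W97) ✓
(A=8, D=52): row 12 → {B,C} = (621, W33) ✓
(A=15, D=51): row 13 → {B,C} = (621, W44) ✓
(A=13, D=46): row 14 → {B,C} = (606, W97) ✓
Every {A, D} value is associated with a single {B, C} value, so {A, D} → {B, C} holds.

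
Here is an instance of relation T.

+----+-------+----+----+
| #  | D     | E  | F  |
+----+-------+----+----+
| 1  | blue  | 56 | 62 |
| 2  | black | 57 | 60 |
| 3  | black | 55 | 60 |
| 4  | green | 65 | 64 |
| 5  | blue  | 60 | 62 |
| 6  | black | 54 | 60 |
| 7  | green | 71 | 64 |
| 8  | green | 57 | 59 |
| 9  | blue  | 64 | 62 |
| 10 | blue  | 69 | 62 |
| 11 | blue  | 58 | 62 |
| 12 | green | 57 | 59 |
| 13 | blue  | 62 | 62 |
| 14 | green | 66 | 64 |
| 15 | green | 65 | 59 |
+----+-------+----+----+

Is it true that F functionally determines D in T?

F=62: rows 1, 5, 9, 10, 11, 13 → D = blue, blue, blue, blue, blue, blue ✓
F=60: rows 2, 3, 6 → D = black, black, black ✓
F=64: rows 4, 7, 14 → D = green, green, green ✓
F=59: rows 8, 12, 15 → D = green, green, green ✓
Every F value is associated with a single D value, so F → D holds.

Yes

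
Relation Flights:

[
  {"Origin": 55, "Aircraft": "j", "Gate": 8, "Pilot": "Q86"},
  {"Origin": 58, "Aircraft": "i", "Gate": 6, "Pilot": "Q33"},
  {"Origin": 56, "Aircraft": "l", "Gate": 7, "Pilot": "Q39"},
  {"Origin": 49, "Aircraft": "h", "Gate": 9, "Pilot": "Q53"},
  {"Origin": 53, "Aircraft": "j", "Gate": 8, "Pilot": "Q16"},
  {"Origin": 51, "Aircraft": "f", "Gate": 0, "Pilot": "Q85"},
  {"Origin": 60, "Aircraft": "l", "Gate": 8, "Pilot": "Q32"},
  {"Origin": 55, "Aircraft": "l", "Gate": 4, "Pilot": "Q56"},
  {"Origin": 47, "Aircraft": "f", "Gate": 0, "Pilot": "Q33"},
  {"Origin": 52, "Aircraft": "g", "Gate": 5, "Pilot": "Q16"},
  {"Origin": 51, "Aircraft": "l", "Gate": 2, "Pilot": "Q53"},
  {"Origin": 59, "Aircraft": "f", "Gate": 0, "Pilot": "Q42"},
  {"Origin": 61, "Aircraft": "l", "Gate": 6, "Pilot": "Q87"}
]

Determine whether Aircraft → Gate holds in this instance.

Aircraft=j: 2 rows → Gate = 8, 8 ✓
Aircraft=i: 1 row → Gate = 6 ✓
Aircraft=l: 5 rows → Gate takes values {7, 8, 4, 2, 6} — violation
Aircraft=h: 1 row → Gate = 9 ✓
Aircraft=f: 3 rows → Gate = 0, 0, 0 ✓
Aircraft=g: 1 row → Gate = 5 ✓
Two rows agree on Aircraft but differ on Gate, so Aircraft → Gate does not hold.

No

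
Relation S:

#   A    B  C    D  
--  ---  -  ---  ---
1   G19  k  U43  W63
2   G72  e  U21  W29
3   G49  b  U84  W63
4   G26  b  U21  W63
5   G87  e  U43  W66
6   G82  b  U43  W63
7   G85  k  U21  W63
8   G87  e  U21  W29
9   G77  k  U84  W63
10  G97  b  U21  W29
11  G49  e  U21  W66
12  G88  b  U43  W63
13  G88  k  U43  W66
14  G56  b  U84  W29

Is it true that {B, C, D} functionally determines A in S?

(B=k, C=U43, D=W63): row 1 → A = G19 ✓
(B=e, C=U21, D=W29): rows 2, 8 → A takes values {G72, G87} — violation
(B=b, C=U84, D=W63): row 3 → A = G49 ✓
(B=b, C=U21, D=W63): row 4 → A = G26 ✓
(B=e, C=U43, D=W66): row 5 → A = G87 ✓
(B=b, C=U43, D=W63): rows 6, 12 → A takes values {G82, G88} — violation
(B=k, C=U21, D=W63): row 7 → A = G85 ✓
(B=k, C=U84, D=W63): row 9 → A = G77 ✓
(B=b, C=U21, D=W29): row 10 → A = G97 ✓
(B=e, C=U21, D=W66): row 11 → A = G49 ✓
(B=k, C=U43, D=W66): row 13 → A = G88 ✓
(B=b, C=U84, D=W29): row 14 → A = G56 ✓
Two rows agree on {B, C, D} but differ on A, so {B, C, D} -> A does not hold.

No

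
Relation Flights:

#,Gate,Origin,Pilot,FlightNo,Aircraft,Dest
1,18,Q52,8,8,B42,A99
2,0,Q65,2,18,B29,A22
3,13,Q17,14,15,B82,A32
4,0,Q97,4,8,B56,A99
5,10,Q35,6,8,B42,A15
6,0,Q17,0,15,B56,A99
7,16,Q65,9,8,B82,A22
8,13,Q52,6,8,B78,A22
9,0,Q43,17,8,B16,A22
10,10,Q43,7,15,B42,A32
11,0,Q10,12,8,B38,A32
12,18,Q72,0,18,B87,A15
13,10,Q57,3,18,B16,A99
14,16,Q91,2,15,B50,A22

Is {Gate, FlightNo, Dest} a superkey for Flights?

All 14 rows have distinct {Gate, FlightNo, Dest} values, so {Gate, FlightNo, Dest} → (all attributes) holds and {Gate, FlightNo, Dest} is a superkey.

Yes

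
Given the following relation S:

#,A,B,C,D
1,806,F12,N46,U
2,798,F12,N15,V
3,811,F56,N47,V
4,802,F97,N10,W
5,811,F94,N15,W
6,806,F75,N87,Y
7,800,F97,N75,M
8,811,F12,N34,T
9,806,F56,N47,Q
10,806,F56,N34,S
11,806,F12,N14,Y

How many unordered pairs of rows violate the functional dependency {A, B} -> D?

2

(A=806, B=F12): violating pairs (1,11) — 1 pair.
(A=806, B=F56): violating pairs (9,10) — 1 pair.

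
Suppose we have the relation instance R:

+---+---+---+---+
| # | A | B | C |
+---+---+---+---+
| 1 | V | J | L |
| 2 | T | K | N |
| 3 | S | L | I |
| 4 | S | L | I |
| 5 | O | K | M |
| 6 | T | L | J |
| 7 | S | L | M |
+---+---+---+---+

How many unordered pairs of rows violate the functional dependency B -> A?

4

B=K: violating pairs (2,5) — 1 pair.
B=L: violating pairs (3,6), (4,6), (6,7) — 3 pairs.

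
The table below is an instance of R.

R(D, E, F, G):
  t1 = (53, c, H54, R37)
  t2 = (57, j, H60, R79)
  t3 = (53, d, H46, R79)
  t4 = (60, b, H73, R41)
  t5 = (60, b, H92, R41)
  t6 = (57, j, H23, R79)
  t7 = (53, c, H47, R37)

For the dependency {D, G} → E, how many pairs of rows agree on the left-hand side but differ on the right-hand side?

(D=53, G=R37): all 2 rows agree on E — 0 pairs.
(D=57, G=R79): all 2 rows agree on E — 0 pairs.
(D=60, G=R41): all 2 rows agree on E — 0 pairs.

0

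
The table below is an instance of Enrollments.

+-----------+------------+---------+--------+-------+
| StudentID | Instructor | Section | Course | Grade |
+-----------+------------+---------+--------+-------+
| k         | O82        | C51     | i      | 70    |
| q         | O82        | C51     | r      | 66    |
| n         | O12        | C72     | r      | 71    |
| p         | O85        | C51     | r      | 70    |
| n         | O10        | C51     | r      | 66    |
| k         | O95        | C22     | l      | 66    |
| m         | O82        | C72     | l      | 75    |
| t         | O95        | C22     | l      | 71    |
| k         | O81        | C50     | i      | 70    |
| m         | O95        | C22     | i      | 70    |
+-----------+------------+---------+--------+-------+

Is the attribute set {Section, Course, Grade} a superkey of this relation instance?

Two distinct rows share (Section=C51, Course=r, Grade=66), so {Section, Course, Grade} does not determine every attribute — not a superkey.

No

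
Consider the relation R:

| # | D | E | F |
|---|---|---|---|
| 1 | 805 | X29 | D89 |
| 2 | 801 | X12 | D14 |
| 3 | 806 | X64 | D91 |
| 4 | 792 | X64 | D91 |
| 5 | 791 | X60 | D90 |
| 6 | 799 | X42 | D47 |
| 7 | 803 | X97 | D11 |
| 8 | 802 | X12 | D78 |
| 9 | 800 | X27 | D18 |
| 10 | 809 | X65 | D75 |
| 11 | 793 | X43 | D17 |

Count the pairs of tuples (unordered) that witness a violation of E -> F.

E=X12: violating pairs (2,8) — 1 pair.
E=X64: all 2 rows agree on F — 0 pairs.

1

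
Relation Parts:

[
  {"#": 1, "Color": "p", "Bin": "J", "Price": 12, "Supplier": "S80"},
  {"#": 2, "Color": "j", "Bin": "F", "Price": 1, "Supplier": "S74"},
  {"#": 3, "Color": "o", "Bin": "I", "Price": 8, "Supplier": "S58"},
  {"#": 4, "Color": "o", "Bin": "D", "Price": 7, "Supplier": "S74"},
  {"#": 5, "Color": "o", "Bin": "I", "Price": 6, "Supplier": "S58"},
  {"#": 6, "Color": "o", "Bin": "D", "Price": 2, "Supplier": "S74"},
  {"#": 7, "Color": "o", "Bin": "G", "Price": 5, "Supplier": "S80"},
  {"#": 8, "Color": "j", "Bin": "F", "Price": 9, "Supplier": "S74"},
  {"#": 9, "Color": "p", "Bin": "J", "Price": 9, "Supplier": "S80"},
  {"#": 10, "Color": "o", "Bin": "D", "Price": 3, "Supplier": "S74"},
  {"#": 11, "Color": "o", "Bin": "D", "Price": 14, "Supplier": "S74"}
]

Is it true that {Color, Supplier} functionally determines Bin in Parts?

Yes

(Color=p, Supplier=S80): rows 1, 9 → Bin = J, J ✓
(Color=j, Supplier=S74): rows 2, 8 → Bin = F, F ✓
(Color=o, Supplier=S58): rows 3, 5 → Bin = I, I ✓
(Color=o, Supplier=S74): rows 4, 6, 10, 11 → Bin = D, D, D, D ✓
(Color=o, Supplier=S80): row 7 → Bin = G ✓
Every {Color, Supplier} value is associated with a single Bin value, so {Color, Supplier} -> Bin holds.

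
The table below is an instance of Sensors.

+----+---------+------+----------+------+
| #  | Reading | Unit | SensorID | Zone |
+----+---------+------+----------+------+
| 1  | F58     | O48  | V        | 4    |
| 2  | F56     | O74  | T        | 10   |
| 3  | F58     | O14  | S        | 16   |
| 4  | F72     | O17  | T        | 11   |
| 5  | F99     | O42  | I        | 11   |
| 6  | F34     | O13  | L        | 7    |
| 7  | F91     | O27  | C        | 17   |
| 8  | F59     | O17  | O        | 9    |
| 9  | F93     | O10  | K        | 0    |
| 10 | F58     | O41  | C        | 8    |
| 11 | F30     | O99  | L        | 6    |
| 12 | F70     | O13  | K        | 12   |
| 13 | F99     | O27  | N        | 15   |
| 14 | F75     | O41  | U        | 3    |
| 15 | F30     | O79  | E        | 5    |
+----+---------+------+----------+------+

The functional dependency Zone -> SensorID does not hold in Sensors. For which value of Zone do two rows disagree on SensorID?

Zone=4: row 1 → SensorID = V ✓
Zone=10: row 2 → SensorID = T ✓
Zone=16: row 3 → SensorID = S ✓
Zone=11: rows 4, 5 → SensorID takes values {T, I} — violation
Zone=7: row 6 → SensorID = L ✓
Zone=17: row 7 → SensorID = C ✓
Zone=9: row 8 → SensorID = O ✓
Zone=0: row 9 → SensorID = K ✓
Zone=8: row 10 → SensorID = C ✓
Zone=6: row 11 → SensorID = L ✓
Zone=12: row 12 → SensorID = K ✓
Zone=15: row 13 → SensorID = N ✓
Zone=3: row 14 → SensorID = U ✓
Zone=5: row 15 → SensorID = E ✓
The only Zone value with inconsistent SensorID is Zone=11.

11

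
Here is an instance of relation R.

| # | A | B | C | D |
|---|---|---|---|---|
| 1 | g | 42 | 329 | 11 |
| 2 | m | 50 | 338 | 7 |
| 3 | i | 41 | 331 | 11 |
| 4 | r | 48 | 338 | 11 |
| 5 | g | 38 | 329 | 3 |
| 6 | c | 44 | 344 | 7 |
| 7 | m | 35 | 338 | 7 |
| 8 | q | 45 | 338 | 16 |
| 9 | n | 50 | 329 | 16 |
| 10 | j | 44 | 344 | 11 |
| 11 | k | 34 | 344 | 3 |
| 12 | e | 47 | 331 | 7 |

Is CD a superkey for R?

No

Rows 2 and 7 have the same CD value (C=338, D=7) but are distinct tuples, so CD does not determine every attribute — not a superkey.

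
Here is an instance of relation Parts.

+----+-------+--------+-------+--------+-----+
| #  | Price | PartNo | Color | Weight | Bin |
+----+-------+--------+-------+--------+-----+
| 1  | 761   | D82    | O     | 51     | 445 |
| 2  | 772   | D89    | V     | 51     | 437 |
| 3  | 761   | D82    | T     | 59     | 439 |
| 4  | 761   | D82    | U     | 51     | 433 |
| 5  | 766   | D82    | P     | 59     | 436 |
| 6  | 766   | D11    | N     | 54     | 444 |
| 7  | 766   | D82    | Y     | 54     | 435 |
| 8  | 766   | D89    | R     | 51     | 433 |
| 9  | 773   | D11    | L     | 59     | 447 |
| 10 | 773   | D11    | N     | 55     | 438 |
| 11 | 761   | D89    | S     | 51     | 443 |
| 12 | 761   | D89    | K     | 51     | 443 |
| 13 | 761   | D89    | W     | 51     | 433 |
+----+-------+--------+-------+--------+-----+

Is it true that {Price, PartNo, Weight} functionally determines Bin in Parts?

No

(Price=761, PartNo=D82, Weight=51): rows 1, 4 → Bin takes values {445, 433} — violation
(Price=772, PartNo=D89, Weight=51): row 2 → Bin = 437 ✓
(Price=761, PartNo=D82, Weight=59): row 3 → Bin = 439 ✓
(Price=766, PartNo=D82, Weight=59): row 5 → Bin = 436 ✓
(Price=766, PartNo=D11, Weight=54): row 6 → Bin = 444 ✓
(Price=766, PartNo=D82, Weight=54): row 7 → Bin = 435 ✓
(Price=766, PartNo=D89, Weight=51): row 8 → Bin = 433 ✓
(Price=773, PartNo=D11, Weight=59): row 9 → Bin = 447 ✓
(Price=773, PartNo=D11, Weight=55): row 10 → Bin = 438 ✓
(Price=761, PartNo=D89, Weight=51): rows 11, 12, 13 → Bin takes values {443, 433} — violation
Two rows agree on {Price, PartNo, Weight} but differ on Bin, so {Price, PartNo, Weight} → Bin does not hold.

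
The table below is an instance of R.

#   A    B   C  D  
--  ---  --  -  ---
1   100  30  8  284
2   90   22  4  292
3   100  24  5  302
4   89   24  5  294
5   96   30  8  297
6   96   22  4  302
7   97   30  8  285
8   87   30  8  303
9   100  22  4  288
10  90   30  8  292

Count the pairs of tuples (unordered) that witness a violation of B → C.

0

B=30: all 5 rows agree on C — 0 pairs.
B=22: all 3 rows agree on C — 0 pairs.
B=24: all 2 rows agree on C — 0 pairs.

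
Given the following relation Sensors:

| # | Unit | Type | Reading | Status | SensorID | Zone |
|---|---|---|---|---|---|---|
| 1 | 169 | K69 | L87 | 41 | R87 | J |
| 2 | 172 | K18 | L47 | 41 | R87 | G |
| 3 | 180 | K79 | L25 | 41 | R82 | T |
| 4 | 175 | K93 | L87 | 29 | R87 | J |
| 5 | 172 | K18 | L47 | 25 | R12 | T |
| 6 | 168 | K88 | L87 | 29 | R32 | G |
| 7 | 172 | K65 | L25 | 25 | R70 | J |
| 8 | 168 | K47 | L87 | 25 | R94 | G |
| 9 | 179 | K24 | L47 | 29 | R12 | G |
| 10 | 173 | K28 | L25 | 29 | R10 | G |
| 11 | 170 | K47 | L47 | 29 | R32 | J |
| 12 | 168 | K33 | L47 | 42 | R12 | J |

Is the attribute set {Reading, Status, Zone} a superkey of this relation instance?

Yes

All 12 rows have distinct {Reading, Status, Zone} values, so {Reading, Status, Zone} → (all attributes) holds and {Reading, Status, Zone} is a superkey.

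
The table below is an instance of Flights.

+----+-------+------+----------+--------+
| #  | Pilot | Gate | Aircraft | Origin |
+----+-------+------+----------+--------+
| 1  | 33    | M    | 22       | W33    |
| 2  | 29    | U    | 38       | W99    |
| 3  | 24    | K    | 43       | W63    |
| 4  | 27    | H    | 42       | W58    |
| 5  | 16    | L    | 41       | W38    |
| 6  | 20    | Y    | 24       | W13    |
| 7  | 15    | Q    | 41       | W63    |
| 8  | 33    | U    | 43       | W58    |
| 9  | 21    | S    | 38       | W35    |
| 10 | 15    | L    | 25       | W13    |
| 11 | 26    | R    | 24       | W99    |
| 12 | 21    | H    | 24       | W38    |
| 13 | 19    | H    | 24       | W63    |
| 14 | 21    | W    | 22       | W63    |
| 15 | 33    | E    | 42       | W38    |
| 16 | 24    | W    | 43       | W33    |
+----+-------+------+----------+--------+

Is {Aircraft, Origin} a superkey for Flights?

All 16 rows have distinct {Aircraft, Origin} values, so {Aircraft, Origin} → (all attributes) holds and {Aircraft, Origin} is a superkey.

Yes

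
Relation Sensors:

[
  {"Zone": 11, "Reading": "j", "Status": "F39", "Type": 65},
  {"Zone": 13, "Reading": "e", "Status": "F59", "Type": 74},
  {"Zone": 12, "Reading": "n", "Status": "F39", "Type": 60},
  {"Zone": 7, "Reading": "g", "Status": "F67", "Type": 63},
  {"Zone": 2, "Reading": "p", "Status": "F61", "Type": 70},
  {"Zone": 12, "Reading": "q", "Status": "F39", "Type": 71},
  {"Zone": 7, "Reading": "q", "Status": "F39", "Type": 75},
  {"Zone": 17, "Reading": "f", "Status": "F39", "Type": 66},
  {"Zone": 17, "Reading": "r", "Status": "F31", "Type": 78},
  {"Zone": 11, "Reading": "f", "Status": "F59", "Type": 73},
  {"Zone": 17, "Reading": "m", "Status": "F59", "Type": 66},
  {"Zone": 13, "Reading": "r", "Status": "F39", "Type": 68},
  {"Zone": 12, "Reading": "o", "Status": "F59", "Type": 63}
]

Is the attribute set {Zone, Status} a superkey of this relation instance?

No

Two distinct rows share (Zone=12, Status=F39), so {Zone, Status} does not determine every attribute — not a superkey.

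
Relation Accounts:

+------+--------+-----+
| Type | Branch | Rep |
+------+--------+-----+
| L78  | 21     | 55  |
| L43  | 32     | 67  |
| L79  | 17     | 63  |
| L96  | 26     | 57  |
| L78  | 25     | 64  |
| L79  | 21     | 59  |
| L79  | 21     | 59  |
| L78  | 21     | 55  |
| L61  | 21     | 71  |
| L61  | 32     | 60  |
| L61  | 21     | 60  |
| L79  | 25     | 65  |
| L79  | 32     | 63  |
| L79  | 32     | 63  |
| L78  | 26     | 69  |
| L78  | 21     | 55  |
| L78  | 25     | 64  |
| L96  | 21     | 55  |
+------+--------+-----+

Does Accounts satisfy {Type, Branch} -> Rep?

No

(Type=L78, Branch=21): 3 rows → Rep = 55, 55, 55 ✓
(Type=L43, Branch=32): 1 row → Rep = 67 ✓
(Type=L79, Branch=17): 1 row → Rep = 63 ✓
(Type=L96, Branch=26): 1 row → Rep = 57 ✓
(Type=L78, Branch=25): 2 rows → Rep = 64, 64 ✓
(Type=L79, Branch=21): 2 rows → Rep = 59, 59 ✓
(Type=L61, Branch=21): 2 rows → Rep takes values {71, 60} — violation
(Type=L61, Branch=32): 1 row → Rep = 60 ✓
(Type=L79, Branch=25): 1 row → Rep = 65 ✓
(Type=L79, Branch=32): 2 rows → Rep = 63, 63 ✓
(Type=L78, Branch=26): 1 row → Rep = 69 ✓
(Type=L96, Branch=21): 1 row → Rep = 55 ✓
Two rows agree on {Type, Branch} but differ on Rep, so {Type, Branch} -> Rep does not hold.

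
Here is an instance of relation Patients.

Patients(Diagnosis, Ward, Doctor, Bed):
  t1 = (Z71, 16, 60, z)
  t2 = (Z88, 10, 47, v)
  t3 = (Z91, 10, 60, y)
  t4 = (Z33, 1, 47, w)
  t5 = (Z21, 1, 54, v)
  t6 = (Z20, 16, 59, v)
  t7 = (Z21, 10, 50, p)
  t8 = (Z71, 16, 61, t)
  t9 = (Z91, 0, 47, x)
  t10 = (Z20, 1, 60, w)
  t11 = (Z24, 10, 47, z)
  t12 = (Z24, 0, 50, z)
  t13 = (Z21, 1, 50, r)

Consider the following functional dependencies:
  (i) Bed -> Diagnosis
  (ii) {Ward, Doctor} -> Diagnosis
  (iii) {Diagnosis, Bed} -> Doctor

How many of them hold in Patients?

0

(i) Bed -> Diagnosis: Bed=z: rows 1, 11, 12 → Diagnosis takes values {Z71, Z24} — violation; Bed=v: rows 2, 5, 6 → Diagnosis takes values {Z88, Z21, Z20} — violation; Bed=w: rows 4, 10 → Diagnosis takes values {Z33, Z20} — violation — fails.
(ii) {Ward, Doctor} -> Diagnosis: (Ward=10, Doctor=47): rows 2, 11 → Diagnosis takes values {Z88, Z24} — violation — fails.
(iii) {Diagnosis, Bed} -> Doctor: (Diagnosis=Z24, Bed=z): rows 11, 12 → Doctor takes values {47, 50} — violation — fails.
None of the 3 dependencies hold.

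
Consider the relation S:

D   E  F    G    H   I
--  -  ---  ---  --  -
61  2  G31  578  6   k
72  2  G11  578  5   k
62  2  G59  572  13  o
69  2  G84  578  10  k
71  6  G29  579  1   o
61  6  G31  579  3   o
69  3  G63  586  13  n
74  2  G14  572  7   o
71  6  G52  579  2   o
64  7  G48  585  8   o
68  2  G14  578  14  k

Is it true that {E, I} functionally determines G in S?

(E=2, I=k): 4 rows → G = 578, 578, 578, 578 ✓
(E=2, I=o): 2 rows → G = 572, 572 ✓
(E=6, I=o): 3 rows → G = 579, 579, 579 ✓
(E=3, I=n): 1 row → G = 586 ✓
(E=7, I=o): 1 row → G = 585 ✓
Every {E, I} value is associated with a single G value, so {E, I} -> G holds.

Yes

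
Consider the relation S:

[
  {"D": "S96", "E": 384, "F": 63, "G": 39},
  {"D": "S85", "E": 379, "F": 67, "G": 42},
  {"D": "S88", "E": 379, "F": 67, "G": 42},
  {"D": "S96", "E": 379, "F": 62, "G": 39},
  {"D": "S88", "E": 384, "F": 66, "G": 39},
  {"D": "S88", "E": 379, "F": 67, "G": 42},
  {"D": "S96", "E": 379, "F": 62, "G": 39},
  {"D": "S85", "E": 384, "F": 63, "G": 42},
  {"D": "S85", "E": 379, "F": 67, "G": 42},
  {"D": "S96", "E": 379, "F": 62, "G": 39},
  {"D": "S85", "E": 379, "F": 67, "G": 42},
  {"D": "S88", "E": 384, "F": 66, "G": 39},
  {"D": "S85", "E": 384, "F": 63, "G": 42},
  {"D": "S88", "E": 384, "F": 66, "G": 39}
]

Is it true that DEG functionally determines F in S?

(D=S96, E=384, G=39): 1 row → F = 63 ✓
(D=S85, E=379, G=42): 3 rows → F = 67, 67, 67 ✓
(D=S88, E=379, G=42): 2 rows → F = 67, 67 ✓
(D=S96, E=379, G=39): 3 rows → F = 62, 62, 62 ✓
(D=S88, E=384, G=39): 3 rows → F = 66, 66, 66 ✓
(D=S85, E=384, G=42): 2 rows → F = 63, 63 ✓
Every DEG value is associated with a single F value, so DEG -> F holds.

Yes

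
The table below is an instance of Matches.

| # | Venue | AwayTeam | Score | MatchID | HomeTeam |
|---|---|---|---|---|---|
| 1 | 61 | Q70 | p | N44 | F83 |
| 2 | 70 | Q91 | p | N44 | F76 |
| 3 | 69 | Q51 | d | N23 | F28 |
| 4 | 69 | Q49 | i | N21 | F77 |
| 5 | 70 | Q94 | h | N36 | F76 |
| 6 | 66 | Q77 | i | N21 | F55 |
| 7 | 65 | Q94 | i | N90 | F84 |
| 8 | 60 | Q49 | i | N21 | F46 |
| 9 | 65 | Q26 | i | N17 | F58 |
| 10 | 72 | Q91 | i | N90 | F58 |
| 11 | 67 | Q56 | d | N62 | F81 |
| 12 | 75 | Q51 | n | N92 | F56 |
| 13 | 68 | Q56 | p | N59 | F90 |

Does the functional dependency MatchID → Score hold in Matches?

MatchID=N44: rows 1, 2 → Score = p, p ✓
MatchID=N23: row 3 → Score = d ✓
MatchID=N21: rows 4, 6, 8 → Score = i, i, i ✓
MatchID=N36: row 5 → Score = h ✓
MatchID=N90: rows 7, 10 → Score = i, i ✓
MatchID=N17: row 9 → Score = i ✓
MatchID=N62: row 11 → Score = d ✓
MatchID=N92: row 12 → Score = n ✓
MatchID=N59: row 13 → Score = p ✓
Every MatchID value is associated with a single Score value, so MatchID → Score holds.

Yes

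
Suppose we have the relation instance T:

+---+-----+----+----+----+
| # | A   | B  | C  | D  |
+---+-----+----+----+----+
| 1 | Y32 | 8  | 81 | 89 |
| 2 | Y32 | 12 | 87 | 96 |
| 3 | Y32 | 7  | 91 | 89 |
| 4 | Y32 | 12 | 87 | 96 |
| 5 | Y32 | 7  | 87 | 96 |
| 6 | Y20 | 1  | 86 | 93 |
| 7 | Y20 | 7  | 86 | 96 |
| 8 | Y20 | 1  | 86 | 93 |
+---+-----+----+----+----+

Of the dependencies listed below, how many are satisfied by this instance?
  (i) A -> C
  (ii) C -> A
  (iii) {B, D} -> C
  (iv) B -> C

(i) A -> C: A=Y32: rows 1, 2, 3, 4, 5 → C takes values {81, 87, 91} — violation — fails.
(ii) C -> A: every LHS value maps to a single RHS value — holds.
(iii) {B, D} -> C: (B=7, D=96): rows 5, 7 → C takes values {87, 86} — violation — fails.
(iv) B -> C: B=7: rows 3, 5, 7 → C takes values {91, 87, 86} — violation — fails.
1 of the 4 dependencies holds.

1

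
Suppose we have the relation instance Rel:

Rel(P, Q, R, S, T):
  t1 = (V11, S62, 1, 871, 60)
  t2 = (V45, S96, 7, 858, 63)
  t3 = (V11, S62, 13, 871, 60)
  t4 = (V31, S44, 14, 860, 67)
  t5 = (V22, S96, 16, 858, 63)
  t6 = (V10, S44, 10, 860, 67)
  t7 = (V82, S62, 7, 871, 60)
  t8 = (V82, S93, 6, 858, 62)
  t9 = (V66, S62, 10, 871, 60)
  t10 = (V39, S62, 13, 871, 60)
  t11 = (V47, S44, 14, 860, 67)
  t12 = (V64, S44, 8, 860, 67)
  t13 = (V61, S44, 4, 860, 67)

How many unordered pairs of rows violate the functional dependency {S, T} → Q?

(S=871, T=60): all 5 rows agree on Q — 0 pairs.
(S=858, T=63): all 2 rows agree on Q — 0 pairs.
(S=860, T=67): all 5 rows agree on Q — 0 pairs.

0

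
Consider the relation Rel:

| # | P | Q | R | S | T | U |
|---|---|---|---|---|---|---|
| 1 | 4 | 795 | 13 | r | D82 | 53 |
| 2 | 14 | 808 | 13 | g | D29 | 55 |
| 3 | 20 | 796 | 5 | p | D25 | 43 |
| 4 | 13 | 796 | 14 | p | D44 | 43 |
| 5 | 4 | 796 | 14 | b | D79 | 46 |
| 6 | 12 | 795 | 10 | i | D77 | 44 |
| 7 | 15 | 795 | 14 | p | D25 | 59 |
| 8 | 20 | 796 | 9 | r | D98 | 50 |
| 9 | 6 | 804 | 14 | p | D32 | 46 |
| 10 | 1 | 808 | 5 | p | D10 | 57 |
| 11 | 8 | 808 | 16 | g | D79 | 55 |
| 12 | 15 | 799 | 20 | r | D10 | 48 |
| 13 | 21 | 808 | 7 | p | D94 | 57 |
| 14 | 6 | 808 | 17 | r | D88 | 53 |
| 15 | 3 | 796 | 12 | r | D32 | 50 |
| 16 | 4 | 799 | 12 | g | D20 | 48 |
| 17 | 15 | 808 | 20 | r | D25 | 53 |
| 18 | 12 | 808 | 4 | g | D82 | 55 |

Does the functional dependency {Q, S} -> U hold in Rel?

Yes

(Q=795, S=r): row 1 → U = 53 ✓
(Q=808, S=g): rows 2, 11, 18 → U = 55, 55, 55 ✓
(Q=796, S=p): rows 3, 4 → U = 43, 43 ✓
(Q=796, S=b): row 5 → U = 46 ✓
(Q=795, S=i): row 6 → U = 44 ✓
(Q=795, S=p): row 7 → U = 59 ✓
(Q=796, S=r): rows 8, 15 → U = 50, 50 ✓
(Q=804, S=p): row 9 → U = 46 ✓
(Q=808, S=p): rows 10, 13 → U = 57, 57 ✓
(Q=799, S=r): row 12 → U = 48 ✓
(Q=808, S=r): rows 14, 17 → U = 53, 53 ✓
(Q=799, S=g): row 16 → U = 48 ✓
Every {Q, S} value is associated with a single U value, so {Q, S} -> U holds.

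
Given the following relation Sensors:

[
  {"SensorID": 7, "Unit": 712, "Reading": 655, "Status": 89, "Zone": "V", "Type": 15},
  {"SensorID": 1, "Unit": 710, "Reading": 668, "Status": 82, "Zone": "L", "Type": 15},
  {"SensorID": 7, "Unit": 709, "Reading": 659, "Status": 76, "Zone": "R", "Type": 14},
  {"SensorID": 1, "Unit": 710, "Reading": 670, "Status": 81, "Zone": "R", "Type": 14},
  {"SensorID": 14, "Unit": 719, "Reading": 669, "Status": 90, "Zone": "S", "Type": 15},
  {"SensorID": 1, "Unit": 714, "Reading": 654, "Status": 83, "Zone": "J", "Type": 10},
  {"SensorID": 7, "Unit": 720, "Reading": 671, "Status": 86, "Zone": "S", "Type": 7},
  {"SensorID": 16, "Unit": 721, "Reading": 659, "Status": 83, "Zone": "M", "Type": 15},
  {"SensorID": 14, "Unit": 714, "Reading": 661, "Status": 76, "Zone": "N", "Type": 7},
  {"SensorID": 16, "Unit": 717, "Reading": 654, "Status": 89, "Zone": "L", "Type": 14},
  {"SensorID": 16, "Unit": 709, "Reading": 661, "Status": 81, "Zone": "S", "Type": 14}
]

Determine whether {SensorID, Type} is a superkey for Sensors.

No

Two distinct rows share (SensorID=16, Type=14), so {SensorID, Type} does not determine every attribute — not a superkey.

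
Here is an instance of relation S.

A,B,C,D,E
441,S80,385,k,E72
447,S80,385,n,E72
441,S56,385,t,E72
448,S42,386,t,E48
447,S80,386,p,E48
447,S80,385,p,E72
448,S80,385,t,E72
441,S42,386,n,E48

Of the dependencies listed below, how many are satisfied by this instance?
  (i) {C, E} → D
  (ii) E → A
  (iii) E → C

1

(i) {C, E} → D: (C=385, E=E72): 5 rows → D takes values {k, n, t, p} — violation; (C=386, E=E48): 3 rows → D takes values {t, p, n} — violation — fails.
(ii) E → A: E=E72: 5 rows → A takes values {441, 447, 448} — violation; E=E48: 3 rows → A takes values {448, 447, 441} — violation — fails.
(iii) E → C: every LHS value maps to a single RHS value — holds.
1 of the 3 dependencies holds.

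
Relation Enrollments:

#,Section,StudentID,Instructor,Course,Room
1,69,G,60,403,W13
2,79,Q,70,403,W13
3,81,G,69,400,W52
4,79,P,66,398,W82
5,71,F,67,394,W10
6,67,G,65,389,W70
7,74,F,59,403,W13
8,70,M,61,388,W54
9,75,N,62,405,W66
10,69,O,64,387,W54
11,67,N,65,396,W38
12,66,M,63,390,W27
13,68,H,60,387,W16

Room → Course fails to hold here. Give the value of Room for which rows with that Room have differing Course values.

Room=W13: rows 1, 2, 7 → Course = 403, 403, 403 ✓
Room=W52: row 3 → Course = 400 ✓
Room=W82: row 4 → Course = 398 ✓
Room=W10: row 5 → Course = 394 ✓
Room=W70: row 6 → Course = 389 ✓
Room=W54: rows 8, 10 → Course takes values {388, 387} — violation
Room=W66: row 9 → Course = 405 ✓
Room=W38: row 11 → Course = 396 ✓
Room=W27: row 12 → Course = 390 ✓
Room=W16: row 13 → Course = 387 ✓
The only Room value with inconsistent Course is Room=W54.

W54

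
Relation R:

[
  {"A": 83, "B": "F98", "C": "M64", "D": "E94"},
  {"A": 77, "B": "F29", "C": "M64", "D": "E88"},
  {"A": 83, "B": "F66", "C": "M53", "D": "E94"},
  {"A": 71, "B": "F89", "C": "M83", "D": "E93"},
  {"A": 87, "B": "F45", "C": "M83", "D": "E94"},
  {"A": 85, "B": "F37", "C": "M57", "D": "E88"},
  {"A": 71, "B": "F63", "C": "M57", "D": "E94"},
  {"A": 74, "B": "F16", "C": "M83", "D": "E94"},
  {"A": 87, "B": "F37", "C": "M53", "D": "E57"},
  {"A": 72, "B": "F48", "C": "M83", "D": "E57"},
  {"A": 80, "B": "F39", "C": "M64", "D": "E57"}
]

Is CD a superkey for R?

Two distinct rows share (C=M83, D=E94), so CD does not determine every attribute — not a superkey.

No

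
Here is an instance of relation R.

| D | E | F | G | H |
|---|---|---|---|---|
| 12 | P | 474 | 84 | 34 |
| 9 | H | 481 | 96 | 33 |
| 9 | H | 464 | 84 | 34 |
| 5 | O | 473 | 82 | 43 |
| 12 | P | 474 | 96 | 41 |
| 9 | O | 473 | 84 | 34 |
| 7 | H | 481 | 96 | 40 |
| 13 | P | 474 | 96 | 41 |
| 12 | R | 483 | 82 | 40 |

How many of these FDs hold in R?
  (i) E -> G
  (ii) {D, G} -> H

(i) E -> G: E=P: 3 rows → G takes values {84, 96} — violation; E=H: 3 rows → G takes values {96, 84} — violation; E=O: 2 rows → G takes values {82, 84} — violation — fails.
(ii) {D, G} -> H: every LHS value maps to a single RHS value — holds.
1 of the 2 dependencies holds.

1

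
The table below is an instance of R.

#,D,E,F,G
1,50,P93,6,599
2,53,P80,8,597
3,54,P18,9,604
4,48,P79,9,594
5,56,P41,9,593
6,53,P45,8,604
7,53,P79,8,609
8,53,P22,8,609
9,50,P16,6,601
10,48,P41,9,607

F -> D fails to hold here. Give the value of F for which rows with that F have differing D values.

9

F=6: rows 1, 9 → D = 50, 50 ✓
F=8: rows 2, 6, 7, 8 → D = 53, 53, 53, 53 ✓
F=9: rows 3, 4, 5, 10 → D takes values {54, 48, 56} — violation
The only F value with inconsistent D is F=9.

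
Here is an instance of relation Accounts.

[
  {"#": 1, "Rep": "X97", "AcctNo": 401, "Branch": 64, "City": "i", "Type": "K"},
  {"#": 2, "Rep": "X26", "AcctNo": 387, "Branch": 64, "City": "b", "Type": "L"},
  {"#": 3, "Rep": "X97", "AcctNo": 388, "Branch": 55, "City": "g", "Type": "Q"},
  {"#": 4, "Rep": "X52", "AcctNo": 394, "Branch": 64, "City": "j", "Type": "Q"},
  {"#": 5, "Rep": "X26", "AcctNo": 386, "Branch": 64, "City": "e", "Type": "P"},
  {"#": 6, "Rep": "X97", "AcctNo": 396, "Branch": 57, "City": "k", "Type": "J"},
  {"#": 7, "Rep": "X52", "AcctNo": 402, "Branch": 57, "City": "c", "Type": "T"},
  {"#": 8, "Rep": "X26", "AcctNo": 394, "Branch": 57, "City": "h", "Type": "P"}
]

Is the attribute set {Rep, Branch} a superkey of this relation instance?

Rows 2 and 5 have the same {Rep, Branch} value (Rep=X26, Branch=64) but are distinct tuples, so {Rep, Branch} does not determine every attribute — not a superkey.

No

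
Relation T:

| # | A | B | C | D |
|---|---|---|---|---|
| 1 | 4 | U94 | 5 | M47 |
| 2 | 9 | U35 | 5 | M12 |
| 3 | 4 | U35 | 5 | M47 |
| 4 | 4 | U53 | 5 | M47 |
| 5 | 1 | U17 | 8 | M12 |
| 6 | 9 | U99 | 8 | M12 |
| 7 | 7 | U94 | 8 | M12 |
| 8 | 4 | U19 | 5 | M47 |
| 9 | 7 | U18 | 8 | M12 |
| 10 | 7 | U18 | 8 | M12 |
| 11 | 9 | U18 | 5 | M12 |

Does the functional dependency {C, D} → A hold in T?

No

(C=5, D=M47): rows 1, 3, 4, 8 → A = 4, 4, 4, 4 ✓
(C=5, D=M12): rows 2, 11 → A = 9, 9 ✓
(C=8, D=M12): rows 5, 6, 7, 9, 10 → A takes values {1, 9, 7} — violation
Two rows agree on {C, D} but differ on A, so {C, D} → A does not hold.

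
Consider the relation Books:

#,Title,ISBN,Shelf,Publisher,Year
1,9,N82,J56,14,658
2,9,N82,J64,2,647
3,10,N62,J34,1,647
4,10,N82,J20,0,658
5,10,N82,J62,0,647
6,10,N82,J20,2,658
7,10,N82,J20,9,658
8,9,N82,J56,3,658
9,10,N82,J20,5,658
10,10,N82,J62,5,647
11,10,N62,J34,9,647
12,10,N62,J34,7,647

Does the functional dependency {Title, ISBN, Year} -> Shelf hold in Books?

(Title=9, ISBN=N82, Year=658): rows 1, 8 → Shelf = J56, J56 ✓
(Title=9, ISBN=N82, Year=647): row 2 → Shelf = J64 ✓
(Title=10, ISBN=N62, Year=647): rows 3, 11, 12 → Shelf = J34, J34, J34 ✓
(Title=10, ISBN=N82, Year=658): rows 4, 6, 7, 9 → Shelf = J20, J20, J20, J20 ✓
(Title=10, ISBN=N82, Year=647): rows 5, 10 → Shelf = J62, J62 ✓
Every {Title, ISBN, Year} value is associated with a single Shelf value, so {Title, ISBN, Year} -> Shelf holds.

Yes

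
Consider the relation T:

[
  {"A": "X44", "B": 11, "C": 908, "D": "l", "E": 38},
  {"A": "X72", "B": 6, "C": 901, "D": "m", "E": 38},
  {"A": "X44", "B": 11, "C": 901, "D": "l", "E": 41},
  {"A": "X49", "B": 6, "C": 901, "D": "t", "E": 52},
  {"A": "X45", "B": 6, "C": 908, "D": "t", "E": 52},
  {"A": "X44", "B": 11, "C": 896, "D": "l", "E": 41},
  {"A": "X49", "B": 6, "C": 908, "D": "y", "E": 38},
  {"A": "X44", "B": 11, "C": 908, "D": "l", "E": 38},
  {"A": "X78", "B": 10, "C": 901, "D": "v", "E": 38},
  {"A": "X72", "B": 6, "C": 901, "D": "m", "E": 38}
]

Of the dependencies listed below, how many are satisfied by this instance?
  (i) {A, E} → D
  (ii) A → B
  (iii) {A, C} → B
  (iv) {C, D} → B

4

(i) {A, E} → D: every LHS value maps to a single RHS value — holds.
(ii) A → B: every LHS value maps to a single RHS value — holds.
(iii) {A, C} → B: every LHS value maps to a single RHS value — holds.
(iv) {C, D} → B: every LHS value maps to a single RHS value — holds.
4 of the 4 dependencies hold.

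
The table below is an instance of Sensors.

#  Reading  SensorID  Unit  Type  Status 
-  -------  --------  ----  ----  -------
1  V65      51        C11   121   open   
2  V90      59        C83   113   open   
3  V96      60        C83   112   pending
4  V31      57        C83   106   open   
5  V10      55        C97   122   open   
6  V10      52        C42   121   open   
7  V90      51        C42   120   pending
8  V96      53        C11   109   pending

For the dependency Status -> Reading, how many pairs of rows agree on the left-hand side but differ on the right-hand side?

11

Status=open: violating pairs (1,2), (1,4), (1,5), (1,6), (2,4), (2,5), (2,6), (4,5), (4,6) — 9 pairs.
Status=pending: violating pairs (3,7), (7,8) — 2 pairs.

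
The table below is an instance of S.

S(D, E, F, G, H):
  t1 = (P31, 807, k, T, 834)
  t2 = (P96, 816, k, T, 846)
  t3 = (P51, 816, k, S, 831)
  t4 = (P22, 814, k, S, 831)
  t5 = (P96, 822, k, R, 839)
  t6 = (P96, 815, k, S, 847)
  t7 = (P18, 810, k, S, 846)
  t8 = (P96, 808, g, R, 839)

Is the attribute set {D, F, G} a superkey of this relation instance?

Yes

All 8 rows have distinct {D, F, G} values, so {D, F, G} → (all attributes) holds and {D, F, G} is a superkey.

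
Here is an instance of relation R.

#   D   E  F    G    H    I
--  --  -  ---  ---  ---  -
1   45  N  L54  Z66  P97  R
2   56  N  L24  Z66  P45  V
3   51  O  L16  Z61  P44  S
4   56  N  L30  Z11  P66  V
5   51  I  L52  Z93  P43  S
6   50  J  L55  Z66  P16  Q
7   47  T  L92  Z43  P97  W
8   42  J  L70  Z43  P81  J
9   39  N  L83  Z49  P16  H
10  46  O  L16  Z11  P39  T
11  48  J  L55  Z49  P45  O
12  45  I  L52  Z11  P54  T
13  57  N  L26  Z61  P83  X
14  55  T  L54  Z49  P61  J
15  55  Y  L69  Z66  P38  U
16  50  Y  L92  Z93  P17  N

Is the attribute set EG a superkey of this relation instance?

No

Rows 1 and 2 have the same EG value (E=N, G=Z66) but are distinct tuples, so EG does not determine every attribute — not a superkey.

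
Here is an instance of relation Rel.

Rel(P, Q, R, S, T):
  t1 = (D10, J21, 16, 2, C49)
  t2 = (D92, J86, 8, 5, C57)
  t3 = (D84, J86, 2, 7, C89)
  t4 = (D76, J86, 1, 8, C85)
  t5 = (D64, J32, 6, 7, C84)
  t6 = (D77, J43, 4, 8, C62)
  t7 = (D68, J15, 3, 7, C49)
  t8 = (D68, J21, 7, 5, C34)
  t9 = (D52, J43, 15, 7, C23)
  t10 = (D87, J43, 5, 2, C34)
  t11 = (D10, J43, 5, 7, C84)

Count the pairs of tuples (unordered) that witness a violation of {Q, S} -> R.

(Q=J43, S=7): violating pairs (9,11) — 1 pair.

1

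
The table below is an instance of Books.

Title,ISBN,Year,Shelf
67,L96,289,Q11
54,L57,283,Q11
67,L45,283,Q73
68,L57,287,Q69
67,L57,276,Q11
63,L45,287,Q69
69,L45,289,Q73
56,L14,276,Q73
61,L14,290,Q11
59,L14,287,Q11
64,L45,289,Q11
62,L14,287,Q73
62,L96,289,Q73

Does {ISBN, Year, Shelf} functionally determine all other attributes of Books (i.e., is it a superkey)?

All 13 rows have distinct {ISBN, Year, Shelf} values, so {ISBN, Year, Shelf} → (all attributes) holds and {ISBN, Year, Shelf} is a superkey.

Yes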